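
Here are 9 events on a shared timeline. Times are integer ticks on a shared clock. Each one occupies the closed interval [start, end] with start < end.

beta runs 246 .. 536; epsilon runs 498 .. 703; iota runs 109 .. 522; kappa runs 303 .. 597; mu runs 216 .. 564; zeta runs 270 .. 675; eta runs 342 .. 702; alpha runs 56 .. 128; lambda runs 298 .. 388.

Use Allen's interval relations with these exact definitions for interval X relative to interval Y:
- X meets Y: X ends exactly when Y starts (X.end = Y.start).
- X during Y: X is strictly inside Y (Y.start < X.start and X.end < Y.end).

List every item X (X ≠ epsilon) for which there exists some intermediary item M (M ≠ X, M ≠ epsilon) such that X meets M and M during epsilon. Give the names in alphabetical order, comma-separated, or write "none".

none

Target epsilon = [498, 703].
Intermediaries M with M during epsilon: none.
Union: none.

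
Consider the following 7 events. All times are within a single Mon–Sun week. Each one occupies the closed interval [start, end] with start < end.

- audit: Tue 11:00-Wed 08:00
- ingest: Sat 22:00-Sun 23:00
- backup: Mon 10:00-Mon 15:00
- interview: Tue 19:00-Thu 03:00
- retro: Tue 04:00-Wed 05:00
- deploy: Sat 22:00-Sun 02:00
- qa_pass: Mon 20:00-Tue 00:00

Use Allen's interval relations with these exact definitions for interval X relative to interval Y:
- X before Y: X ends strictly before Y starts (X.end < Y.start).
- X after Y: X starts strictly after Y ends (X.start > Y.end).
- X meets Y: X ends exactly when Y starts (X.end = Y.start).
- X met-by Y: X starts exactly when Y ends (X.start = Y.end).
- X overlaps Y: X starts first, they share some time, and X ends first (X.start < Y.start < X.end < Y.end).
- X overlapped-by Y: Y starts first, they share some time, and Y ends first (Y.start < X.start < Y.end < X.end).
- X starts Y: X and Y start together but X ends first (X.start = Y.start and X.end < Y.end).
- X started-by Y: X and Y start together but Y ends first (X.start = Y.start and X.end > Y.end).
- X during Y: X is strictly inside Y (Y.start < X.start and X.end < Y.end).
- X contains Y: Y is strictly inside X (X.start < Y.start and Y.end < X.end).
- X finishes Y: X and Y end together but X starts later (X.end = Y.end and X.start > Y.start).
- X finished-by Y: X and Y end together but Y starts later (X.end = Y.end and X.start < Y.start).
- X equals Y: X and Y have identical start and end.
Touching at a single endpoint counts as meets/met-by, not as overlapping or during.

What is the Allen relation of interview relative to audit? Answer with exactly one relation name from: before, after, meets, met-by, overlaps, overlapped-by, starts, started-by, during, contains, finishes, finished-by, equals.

overlapped-by

interview = [Tue 19:00, Thu 03:00]; audit = [Tue 11:00, Wed 08:00].
Compare endpoints: interview.start > audit.start, interview.start < audit.end, interview.end > audit.start, interview.end > audit.end.
That pattern is 'overlapped-by'.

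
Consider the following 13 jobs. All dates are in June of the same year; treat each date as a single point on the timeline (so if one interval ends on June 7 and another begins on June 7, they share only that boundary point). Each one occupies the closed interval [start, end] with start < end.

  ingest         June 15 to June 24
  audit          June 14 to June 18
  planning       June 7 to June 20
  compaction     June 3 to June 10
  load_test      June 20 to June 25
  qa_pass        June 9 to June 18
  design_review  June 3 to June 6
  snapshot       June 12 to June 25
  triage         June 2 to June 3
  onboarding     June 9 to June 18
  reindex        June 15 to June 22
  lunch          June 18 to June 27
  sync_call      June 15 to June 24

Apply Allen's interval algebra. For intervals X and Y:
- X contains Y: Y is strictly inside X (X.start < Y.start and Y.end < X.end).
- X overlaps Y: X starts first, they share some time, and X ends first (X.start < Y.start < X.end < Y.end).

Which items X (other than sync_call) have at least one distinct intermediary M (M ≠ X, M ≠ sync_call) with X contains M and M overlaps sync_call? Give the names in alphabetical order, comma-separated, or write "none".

Target sync_call = [June 15, June 24].
Intermediaries M with M overlaps sync_call: audit, onboarding, planning, qa_pass.
Via audit — items with X contains audit: planning, snapshot.
Via onboarding — items with X contains onboarding: planning.
Via planning — items with X contains planning: none.
Via qa_pass — items with X contains qa_pass: planning.
Union: planning, snapshot.

planning, snapshot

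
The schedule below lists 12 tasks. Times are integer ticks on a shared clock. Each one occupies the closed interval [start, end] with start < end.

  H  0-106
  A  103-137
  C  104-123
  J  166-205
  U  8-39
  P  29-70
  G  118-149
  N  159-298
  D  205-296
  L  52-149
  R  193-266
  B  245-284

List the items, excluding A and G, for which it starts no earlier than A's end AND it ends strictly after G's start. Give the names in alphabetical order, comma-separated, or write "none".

B, D, J, N, R

Conditions: its start is no earlier than A's end (X.start >= 137) AND its end is strictly after G's start (X.end > 118).
B: start 245 >= 137? ✓; end 284 > 118? ✓ → yes.
C: start 104 >= 137? ✗; end 123 > 118? ✓ → no.
D: start 205 >= 137? ✓; end 296 > 118? ✓ → yes.
H: start 0 >= 137? ✗; end 106 > 118? ✗ → no.
J: start 166 >= 137? ✓; end 205 > 118? ✓ → yes.
L: start 52 >= 137? ✗; end 149 > 118? ✓ → no.
N: start 159 >= 137? ✓; end 298 > 118? ✓ → yes.
P: start 29 >= 137? ✗; end 70 > 118? ✗ → no.
R: start 193 >= 137? ✓; end 266 > 118? ✓ → yes.
U: start 8 >= 137? ✗; end 39 > 118? ✗ → no.
Result: B, D, J, N, R.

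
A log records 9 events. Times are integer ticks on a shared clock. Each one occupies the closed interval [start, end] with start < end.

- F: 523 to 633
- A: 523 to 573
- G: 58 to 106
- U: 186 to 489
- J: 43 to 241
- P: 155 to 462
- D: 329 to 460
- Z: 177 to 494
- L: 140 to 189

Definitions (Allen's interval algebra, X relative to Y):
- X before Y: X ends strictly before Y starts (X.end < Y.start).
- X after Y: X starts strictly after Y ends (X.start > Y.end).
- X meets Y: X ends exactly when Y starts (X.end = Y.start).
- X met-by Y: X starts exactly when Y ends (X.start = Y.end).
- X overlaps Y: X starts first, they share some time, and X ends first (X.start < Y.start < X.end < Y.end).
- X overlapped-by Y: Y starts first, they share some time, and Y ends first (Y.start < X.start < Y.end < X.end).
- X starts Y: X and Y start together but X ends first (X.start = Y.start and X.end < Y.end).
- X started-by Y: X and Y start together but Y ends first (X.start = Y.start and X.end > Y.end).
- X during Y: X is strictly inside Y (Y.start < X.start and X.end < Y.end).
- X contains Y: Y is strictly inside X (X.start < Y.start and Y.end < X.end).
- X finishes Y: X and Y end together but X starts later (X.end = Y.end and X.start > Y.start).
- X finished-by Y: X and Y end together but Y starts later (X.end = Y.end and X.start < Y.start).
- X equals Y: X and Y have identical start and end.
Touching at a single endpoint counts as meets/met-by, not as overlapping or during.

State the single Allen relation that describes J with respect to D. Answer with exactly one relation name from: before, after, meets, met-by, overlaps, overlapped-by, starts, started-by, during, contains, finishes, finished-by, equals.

before

J = [43, 241]; D = [329, 460].
Compare endpoints: J.start < D.start, J.start < D.end, J.end < D.start, J.end < D.end.
That pattern is 'before'.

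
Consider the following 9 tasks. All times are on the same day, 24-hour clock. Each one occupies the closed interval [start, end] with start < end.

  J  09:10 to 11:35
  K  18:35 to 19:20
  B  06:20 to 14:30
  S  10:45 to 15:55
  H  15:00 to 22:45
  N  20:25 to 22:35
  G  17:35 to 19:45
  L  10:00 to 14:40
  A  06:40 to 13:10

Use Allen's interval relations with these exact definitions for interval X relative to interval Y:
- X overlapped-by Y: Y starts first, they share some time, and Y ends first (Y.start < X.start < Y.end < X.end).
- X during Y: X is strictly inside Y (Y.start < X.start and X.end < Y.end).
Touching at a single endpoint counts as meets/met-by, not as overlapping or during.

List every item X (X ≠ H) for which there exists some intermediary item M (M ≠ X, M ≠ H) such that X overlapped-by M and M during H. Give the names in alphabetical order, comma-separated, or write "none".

Target H = [15:00, 22:45].
Intermediaries M with M during H: G, K, N.
Via G — items with X overlapped-by G: none.
Via K — items with X overlapped-by K: none.
Via N — items with X overlapped-by N: none.
Union: none.

none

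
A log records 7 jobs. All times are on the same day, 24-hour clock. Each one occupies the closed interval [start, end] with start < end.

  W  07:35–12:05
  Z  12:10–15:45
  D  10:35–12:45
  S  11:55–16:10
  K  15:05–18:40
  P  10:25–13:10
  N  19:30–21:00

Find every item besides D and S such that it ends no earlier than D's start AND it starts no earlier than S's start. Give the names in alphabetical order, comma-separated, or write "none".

K, N, Z

Conditions: its end is no earlier than D's start (X.end >= 10:35) AND its start is no earlier than S's start (X.start >= 11:55).
K: end 18:40 >= 10:35? ✓; start 15:05 >= 11:55? ✓ → yes.
N: end 21:00 >= 10:35? ✓; start 19:30 >= 11:55? ✓ → yes.
P: end 13:10 >= 10:35? ✓; start 10:25 >= 11:55? ✗ → no.
W: end 12:05 >= 10:35? ✓; start 07:35 >= 11:55? ✗ → no.
Z: end 15:45 >= 10:35? ✓; start 12:10 >= 11:55? ✓ → yes.
Result: K, N, Z.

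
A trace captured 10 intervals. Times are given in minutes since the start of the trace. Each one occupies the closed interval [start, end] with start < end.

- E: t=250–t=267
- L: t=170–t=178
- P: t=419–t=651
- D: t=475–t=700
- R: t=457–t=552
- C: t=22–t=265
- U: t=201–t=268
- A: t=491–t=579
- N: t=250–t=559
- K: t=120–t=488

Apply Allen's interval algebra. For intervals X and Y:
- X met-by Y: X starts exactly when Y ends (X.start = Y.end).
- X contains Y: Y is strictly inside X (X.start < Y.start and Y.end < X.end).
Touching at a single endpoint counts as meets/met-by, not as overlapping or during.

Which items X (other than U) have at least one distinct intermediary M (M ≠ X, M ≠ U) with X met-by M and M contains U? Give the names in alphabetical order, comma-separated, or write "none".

none

Target U = [t=201, t=268].
Intermediaries M with M contains U: K.
Via K — items with X met-by K: none.
Union: none.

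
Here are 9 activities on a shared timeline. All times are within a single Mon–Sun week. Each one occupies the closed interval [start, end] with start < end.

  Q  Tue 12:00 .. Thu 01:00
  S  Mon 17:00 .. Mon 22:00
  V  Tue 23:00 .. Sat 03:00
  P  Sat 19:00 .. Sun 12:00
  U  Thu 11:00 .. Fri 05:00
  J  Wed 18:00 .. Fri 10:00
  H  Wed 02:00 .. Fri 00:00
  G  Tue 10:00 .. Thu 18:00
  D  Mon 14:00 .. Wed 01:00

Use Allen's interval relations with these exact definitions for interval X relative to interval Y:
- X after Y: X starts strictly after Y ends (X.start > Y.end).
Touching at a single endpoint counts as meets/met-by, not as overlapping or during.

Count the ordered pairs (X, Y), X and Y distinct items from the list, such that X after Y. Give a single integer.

Checking all 72 ordered pairs for relation 'after'; matching pairs in alphabetical order:
(G, S): G after S ✓
(H, D): H after D ✓
(H, S): H after S ✓
(J, D): J after D ✓
(J, S): J after S ✓
(P, D): P after D ✓
(P, G): P after G ✓
(P, H): P after H ✓
(P, J): P after J ✓
(P, Q): P after Q ✓
(P, S): P after S ✓
(P, U): P after U ✓
(P, V): P after V ✓
(Q, S): Q after S ✓
(U, D): U after D ✓
(U, Q): U after Q ✓
(U, S): U after S ✓
(V, S): V after S ✓
Count: 18.

18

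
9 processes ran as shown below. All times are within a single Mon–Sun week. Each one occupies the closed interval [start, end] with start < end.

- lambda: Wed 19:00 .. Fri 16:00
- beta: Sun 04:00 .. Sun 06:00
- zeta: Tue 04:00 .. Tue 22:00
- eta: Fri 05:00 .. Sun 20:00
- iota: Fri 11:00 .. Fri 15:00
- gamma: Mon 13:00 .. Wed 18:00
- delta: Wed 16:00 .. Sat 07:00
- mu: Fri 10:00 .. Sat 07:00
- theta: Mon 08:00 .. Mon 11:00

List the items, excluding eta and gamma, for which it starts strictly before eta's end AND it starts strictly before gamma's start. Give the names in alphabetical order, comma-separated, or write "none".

theta

Conditions: its start is strictly before eta's end (X.start < Sun 20:00) AND its start is strictly before gamma's start (X.start < Mon 13:00).
beta: start Sun 04:00 < Sun 20:00? ✓; start Sun 04:00 < Mon 13:00? ✗ → no.
delta: start Wed 16:00 < Sun 20:00? ✓; start Wed 16:00 < Mon 13:00? ✗ → no.
iota: start Fri 11:00 < Sun 20:00? ✓; start Fri 11:00 < Mon 13:00? ✗ → no.
lambda: start Wed 19:00 < Sun 20:00? ✓; start Wed 19:00 < Mon 13:00? ✗ → no.
mu: start Fri 10:00 < Sun 20:00? ✓; start Fri 10:00 < Mon 13:00? ✗ → no.
theta: start Mon 08:00 < Sun 20:00? ✓; start Mon 08:00 < Mon 13:00? ✓ → yes.
zeta: start Tue 04:00 < Sun 20:00? ✓; start Tue 04:00 < Mon 13:00? ✗ → no.
Result: theta.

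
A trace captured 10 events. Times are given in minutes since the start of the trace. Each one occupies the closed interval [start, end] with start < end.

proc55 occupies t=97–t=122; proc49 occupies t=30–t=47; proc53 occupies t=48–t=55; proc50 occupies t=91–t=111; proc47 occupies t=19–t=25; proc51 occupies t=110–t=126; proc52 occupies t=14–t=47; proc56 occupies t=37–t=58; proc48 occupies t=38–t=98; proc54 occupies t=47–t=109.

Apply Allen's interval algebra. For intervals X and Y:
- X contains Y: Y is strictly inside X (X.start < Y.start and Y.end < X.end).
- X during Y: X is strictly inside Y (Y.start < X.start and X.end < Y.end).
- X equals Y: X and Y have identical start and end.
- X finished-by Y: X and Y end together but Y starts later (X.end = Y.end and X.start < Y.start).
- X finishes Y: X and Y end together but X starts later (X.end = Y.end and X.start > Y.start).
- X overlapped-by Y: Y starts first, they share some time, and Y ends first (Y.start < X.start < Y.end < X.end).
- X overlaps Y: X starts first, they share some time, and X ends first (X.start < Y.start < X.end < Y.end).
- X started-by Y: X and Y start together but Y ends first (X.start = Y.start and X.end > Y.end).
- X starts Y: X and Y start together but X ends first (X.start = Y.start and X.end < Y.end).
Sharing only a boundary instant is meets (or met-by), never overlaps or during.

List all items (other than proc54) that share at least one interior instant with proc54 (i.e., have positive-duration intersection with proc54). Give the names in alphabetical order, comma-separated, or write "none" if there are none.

Target proc54 = [t=47, t=109].
proc47 [t=19, t=25] → before → no.
proc48 [t=38, t=98] → overlaps → yes.
proc49 [t=30, t=47] → meets → no.
proc50 [t=91, t=111] → overlapped-by → yes.
proc51 [t=110, t=126] → after → no.
proc52 [t=14, t=47] → meets → no.
proc53 [t=48, t=55] → during → yes.
proc55 [t=97, t=122] → overlapped-by → yes.
proc56 [t=37, t=58] → overlaps → yes.
Result: proc48, proc50, proc53, proc55, proc56.

proc48, proc50, proc53, proc55, proc56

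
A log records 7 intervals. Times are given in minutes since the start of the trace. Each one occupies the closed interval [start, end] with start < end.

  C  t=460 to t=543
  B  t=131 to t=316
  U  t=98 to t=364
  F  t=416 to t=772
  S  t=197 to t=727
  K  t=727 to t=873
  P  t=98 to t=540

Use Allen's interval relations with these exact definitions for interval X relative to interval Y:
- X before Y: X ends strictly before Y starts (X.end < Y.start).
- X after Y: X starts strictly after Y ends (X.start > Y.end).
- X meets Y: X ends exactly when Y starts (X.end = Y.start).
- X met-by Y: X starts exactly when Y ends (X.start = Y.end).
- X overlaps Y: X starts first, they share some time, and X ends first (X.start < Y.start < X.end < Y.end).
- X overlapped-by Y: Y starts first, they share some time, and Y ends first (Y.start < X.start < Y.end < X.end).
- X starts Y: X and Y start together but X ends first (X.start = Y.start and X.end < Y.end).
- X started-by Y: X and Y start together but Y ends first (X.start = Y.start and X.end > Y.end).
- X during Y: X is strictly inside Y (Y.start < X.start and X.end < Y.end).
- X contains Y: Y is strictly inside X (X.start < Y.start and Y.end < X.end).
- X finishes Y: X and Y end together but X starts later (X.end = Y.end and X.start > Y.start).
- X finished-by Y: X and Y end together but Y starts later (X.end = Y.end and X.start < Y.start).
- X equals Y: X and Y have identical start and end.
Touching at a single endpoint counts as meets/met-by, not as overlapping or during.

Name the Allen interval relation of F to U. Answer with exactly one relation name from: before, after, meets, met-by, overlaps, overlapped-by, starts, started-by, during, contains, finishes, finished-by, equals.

F = [t=416, t=772]; U = [t=98, t=364].
Compare endpoints: F.start > U.start, F.start > U.end, F.end > U.start, F.end > U.end.
That pattern is 'after'.

after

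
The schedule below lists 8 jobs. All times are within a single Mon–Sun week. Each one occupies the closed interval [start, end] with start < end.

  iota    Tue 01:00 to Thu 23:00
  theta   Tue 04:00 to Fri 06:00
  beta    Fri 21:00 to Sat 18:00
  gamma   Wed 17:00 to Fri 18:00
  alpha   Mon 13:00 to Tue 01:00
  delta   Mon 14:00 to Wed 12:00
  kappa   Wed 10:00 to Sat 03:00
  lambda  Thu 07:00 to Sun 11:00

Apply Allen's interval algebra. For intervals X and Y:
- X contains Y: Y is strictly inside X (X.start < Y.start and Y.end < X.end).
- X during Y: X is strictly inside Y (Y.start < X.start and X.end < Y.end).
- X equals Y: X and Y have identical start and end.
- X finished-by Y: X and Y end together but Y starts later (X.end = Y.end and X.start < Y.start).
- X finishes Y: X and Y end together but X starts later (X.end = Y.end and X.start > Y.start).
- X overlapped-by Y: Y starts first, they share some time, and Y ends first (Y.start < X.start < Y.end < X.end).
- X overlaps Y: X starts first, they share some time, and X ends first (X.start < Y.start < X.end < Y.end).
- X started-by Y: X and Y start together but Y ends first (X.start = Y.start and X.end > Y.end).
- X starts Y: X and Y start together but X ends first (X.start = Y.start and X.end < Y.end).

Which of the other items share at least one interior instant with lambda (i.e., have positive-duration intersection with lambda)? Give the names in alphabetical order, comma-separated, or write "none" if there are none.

beta, gamma, iota, kappa, theta

Target lambda = [Thu 07:00, Sun 11:00].
alpha [Mon 13:00, Tue 01:00] → before → no.
beta [Fri 21:00, Sat 18:00] → during → yes.
delta [Mon 14:00, Wed 12:00] → before → no.
gamma [Wed 17:00, Fri 18:00] → overlaps → yes.
iota [Tue 01:00, Thu 23:00] → overlaps → yes.
kappa [Wed 10:00, Sat 03:00] → overlaps → yes.
theta [Tue 04:00, Fri 06:00] → overlaps → yes.
Result: beta, gamma, iota, kappa, theta.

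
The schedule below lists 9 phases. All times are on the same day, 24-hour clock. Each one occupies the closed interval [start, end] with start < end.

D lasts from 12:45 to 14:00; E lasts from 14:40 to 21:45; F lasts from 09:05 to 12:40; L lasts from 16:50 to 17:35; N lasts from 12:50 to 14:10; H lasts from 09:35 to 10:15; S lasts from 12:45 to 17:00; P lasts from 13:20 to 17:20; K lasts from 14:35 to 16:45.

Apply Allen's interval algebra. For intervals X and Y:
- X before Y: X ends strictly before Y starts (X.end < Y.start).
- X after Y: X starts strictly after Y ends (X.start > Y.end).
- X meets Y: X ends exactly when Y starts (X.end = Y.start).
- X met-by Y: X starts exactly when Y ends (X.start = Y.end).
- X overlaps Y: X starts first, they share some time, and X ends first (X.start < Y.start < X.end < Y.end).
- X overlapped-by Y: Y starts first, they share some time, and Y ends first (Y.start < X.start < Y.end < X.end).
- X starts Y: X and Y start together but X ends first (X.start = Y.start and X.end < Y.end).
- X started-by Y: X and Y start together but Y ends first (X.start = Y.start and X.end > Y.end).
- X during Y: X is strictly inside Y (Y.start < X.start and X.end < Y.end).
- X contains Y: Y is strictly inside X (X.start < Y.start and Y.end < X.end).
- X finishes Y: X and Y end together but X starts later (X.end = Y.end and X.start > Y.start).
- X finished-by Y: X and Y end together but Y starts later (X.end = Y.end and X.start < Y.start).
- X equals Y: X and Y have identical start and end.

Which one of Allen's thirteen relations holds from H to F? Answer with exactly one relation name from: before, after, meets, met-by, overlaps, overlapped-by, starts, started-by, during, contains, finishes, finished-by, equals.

during

H = [09:35, 10:15]; F = [09:05, 12:40].
Compare endpoints: H.start > F.start, H.start < F.end, H.end > F.start, H.end < F.end.
That pattern is 'during'.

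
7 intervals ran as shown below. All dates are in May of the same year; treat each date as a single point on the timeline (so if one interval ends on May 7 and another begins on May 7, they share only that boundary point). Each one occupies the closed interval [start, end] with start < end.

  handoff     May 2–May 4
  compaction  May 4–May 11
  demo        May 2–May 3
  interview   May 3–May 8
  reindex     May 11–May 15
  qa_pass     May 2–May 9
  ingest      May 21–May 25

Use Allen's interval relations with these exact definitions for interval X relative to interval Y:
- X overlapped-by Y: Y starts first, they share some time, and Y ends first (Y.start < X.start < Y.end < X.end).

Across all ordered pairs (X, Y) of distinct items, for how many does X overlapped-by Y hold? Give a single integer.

3

Checking all 42 ordered pairs for relation 'overlapped-by'; matching pairs in alphabetical order:
(compaction, interview): compaction overlapped-by interview ✓
(compaction, qa_pass): compaction overlapped-by qa_pass ✓
(interview, handoff): interview overlapped-by handoff ✓
Count: 3.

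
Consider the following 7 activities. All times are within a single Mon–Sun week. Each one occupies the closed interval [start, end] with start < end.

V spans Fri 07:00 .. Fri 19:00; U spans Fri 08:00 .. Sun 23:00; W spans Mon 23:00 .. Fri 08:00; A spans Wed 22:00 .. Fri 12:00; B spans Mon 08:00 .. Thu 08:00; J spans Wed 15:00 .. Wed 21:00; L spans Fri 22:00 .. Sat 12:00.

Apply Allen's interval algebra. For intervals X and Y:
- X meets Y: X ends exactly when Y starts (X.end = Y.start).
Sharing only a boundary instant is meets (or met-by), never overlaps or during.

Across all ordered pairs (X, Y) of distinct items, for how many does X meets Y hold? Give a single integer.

Checking all 42 ordered pairs for relation 'meets'; matching pairs in alphabetical order:
(W, U): W meets U ✓
Count: 1.

1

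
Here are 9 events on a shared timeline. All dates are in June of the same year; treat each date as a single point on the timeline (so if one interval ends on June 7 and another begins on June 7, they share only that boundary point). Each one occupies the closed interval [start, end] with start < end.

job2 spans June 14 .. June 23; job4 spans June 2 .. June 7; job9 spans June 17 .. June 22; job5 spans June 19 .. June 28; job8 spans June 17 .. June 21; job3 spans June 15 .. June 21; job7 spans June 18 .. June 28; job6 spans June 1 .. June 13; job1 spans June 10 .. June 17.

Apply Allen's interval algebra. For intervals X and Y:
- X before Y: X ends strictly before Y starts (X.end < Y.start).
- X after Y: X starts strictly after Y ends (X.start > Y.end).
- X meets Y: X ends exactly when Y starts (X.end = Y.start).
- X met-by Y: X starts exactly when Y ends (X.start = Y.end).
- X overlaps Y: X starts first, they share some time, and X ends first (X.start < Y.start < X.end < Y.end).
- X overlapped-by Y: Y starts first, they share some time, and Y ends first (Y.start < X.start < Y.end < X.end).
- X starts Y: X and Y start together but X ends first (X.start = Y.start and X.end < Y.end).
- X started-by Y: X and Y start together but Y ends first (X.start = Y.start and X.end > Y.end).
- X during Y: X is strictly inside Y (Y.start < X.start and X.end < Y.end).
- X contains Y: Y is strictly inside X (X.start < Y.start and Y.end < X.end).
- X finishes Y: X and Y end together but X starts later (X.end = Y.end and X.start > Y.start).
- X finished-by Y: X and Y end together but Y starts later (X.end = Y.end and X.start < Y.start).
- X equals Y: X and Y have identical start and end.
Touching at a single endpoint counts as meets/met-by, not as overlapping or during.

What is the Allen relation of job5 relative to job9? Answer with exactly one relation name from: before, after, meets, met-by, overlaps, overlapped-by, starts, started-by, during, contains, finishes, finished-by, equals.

overlapped-by

job5 = [June 19, June 28]; job9 = [June 17, June 22].
Compare endpoints: job5.start > job9.start, job5.start < job9.end, job5.end > job9.start, job5.end > job9.end.
That pattern is 'overlapped-by'.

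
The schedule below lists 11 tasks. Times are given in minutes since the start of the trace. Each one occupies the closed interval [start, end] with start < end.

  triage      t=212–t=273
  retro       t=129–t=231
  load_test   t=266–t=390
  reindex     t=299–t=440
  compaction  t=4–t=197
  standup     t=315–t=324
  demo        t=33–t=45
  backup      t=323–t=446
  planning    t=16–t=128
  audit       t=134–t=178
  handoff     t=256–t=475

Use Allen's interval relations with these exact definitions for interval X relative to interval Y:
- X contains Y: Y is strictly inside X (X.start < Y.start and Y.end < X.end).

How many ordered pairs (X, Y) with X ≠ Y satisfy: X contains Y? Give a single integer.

11

Checking all 110 ordered pairs for relation 'contains'; matching pairs in alphabetical order:
(compaction, audit): compaction contains audit ✓
(compaction, demo): compaction contains demo ✓
(compaction, planning): compaction contains planning ✓
(handoff, backup): handoff contains backup ✓
(handoff, load_test): handoff contains load_test ✓
(handoff, reindex): handoff contains reindex ✓
(handoff, standup): handoff contains standup ✓
(load_test, standup): load_test contains standup ✓
(planning, demo): planning contains demo ✓
(reindex, standup): reindex contains standup ✓
(retro, audit): retro contains audit ✓
Count: 11.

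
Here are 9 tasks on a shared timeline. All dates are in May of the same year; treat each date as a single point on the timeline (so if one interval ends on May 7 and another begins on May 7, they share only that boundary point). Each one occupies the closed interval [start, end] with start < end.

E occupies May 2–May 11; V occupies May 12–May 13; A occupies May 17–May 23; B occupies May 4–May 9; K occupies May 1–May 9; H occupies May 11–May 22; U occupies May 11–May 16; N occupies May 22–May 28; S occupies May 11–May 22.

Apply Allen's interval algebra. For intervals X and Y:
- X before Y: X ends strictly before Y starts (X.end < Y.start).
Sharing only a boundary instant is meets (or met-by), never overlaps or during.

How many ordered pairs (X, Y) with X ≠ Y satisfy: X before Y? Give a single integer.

19

Checking all 72 ordered pairs for relation 'before'; matching pairs in alphabetical order:
(B, A): B before A ✓
(B, H): B before H ✓
(B, N): B before N ✓
(B, S): B before S ✓
(B, U): B before U ✓
(B, V): B before V ✓
(E, A): E before A ✓
(E, N): E before N ✓
(E, V): E before V ✓
(K, A): K before A ✓
(K, H): K before H ✓
(K, N): K before N ✓
(K, S): K before S ✓
(K, U): K before U ✓
(K, V): K before V ✓
(U, A): U before A ✓
(U, N): U before N ✓
(V, A): V before A ✓
(V, N): V before N ✓
Count: 19.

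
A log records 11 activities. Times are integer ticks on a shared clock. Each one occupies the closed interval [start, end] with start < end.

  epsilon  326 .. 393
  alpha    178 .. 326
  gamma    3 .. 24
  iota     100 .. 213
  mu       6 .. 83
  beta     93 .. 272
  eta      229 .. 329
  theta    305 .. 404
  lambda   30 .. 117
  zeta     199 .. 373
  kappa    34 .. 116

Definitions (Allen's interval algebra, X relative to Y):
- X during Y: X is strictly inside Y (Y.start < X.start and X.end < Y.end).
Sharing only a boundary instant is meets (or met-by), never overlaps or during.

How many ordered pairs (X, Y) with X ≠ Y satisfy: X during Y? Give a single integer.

4

Checking all 110 ordered pairs for relation 'during'; matching pairs in alphabetical order:
(epsilon, theta): epsilon during theta ✓
(eta, zeta): eta during zeta ✓
(iota, beta): iota during beta ✓
(kappa, lambda): kappa during lambda ✓
Count: 4.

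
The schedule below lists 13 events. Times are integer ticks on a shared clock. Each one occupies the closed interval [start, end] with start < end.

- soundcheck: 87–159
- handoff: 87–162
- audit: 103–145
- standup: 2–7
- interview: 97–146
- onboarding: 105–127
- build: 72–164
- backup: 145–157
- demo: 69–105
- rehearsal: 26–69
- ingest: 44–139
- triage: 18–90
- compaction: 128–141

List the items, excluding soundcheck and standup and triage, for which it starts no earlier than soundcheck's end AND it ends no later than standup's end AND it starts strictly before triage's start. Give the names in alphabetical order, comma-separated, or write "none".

none

Conditions: its start is no earlier than soundcheck's end (X.start >= 159) AND its end is no later than standup's end (X.end <= 7) AND its start is strictly before triage's start (X.start < 18).
audit: start 103 >= 159? ✗; end 145 <= 7? ✗; start 103 < 18? ✗ → no.
backup: start 145 >= 159? ✗; end 157 <= 7? ✗; start 145 < 18? ✗ → no.
build: start 72 >= 159? ✗; end 164 <= 7? ✗; start 72 < 18? ✗ → no.
compaction: start 128 >= 159? ✗; end 141 <= 7? ✗; start 128 < 18? ✗ → no.
demo: start 69 >= 159? ✗; end 105 <= 7? ✗; start 69 < 18? ✗ → no.
handoff: start 87 >= 159? ✗; end 162 <= 7? ✗; start 87 < 18? ✗ → no.
ingest: start 44 >= 159? ✗; end 139 <= 7? ✗; start 44 < 18? ✗ → no.
interview: start 97 >= 159? ✗; end 146 <= 7? ✗; start 97 < 18? ✗ → no.
onboarding: start 105 >= 159? ✗; end 127 <= 7? ✗; start 105 < 18? ✗ → no.
rehearsal: start 26 >= 159? ✗; end 69 <= 7? ✗; start 26 < 18? ✗ → no.
Result: none.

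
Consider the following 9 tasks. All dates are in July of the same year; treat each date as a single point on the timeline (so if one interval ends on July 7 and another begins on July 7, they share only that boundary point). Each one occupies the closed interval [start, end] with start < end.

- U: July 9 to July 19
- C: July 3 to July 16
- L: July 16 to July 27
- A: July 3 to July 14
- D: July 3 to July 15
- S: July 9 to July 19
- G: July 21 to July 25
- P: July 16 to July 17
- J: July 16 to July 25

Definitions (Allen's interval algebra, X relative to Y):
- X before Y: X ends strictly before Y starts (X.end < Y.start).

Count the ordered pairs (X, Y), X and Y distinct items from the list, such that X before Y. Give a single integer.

12

Checking all 72 ordered pairs for relation 'before'; matching pairs in alphabetical order:
(A, G): A before G ✓
(A, J): A before J ✓
(A, L): A before L ✓
(A, P): A before P ✓
(C, G): C before G ✓
(D, G): D before G ✓
(D, J): D before J ✓
(D, L): D before L ✓
(D, P): D before P ✓
(P, G): P before G ✓
(S, G): S before G ✓
(U, G): U before G ✓
Count: 12.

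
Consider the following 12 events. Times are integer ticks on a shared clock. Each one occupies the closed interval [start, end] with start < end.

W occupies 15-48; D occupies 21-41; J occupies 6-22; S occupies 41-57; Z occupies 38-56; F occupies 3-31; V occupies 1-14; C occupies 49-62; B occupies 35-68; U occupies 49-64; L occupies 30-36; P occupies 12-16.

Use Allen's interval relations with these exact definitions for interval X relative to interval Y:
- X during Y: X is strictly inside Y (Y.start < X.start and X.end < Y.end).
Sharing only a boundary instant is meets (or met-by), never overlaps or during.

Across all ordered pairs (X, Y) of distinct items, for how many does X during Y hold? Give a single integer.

Checking all 132 ordered pairs for relation 'during'; matching pairs in alphabetical order:
(C, B): C during B ✓
(D, W): D during W ✓
(J, F): J during F ✓
(L, D): L during D ✓
(L, W): L during W ✓
(P, F): P during F ✓
(P, J): P during J ✓
(S, B): S during B ✓
(U, B): U during B ✓
(Z, B): Z during B ✓
Count: 10.

10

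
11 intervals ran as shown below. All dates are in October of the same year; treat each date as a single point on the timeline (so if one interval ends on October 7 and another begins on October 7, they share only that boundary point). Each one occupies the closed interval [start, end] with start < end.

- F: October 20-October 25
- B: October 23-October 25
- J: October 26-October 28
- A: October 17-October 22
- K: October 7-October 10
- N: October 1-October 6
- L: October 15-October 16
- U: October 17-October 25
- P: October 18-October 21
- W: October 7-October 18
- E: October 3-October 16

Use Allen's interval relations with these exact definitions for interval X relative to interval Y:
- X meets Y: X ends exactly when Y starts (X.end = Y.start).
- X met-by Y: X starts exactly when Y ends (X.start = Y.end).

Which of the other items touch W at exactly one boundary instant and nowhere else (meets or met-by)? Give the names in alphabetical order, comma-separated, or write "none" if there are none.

P

Target W = [October 7, October 18].
A [October 17, October 22] → overlapped-by → no.
B [October 23, October 25] → after → no.
E [October 3, October 16] → overlaps → no.
F [October 20, October 25] → after → no.
J [October 26, October 28] → after → no.
K [October 7, October 10] → starts → no.
L [October 15, October 16] → during → no.
N [October 1, October 6] → before → no.
P [October 18, October 21] → met-by → yes.
U [October 17, October 25] → overlapped-by → no.
Result: P.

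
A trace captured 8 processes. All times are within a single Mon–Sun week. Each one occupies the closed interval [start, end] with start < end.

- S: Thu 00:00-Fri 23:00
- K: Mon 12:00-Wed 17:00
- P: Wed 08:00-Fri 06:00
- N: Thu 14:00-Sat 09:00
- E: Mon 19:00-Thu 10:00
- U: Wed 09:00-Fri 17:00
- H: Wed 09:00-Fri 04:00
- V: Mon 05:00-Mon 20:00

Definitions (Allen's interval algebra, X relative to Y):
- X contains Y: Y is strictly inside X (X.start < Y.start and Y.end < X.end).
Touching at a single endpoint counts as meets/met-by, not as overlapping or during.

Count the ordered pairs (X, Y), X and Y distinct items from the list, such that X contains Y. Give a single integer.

1

Checking all 56 ordered pairs for relation 'contains'; matching pairs in alphabetical order:
(P, H): P contains H ✓
Count: 1.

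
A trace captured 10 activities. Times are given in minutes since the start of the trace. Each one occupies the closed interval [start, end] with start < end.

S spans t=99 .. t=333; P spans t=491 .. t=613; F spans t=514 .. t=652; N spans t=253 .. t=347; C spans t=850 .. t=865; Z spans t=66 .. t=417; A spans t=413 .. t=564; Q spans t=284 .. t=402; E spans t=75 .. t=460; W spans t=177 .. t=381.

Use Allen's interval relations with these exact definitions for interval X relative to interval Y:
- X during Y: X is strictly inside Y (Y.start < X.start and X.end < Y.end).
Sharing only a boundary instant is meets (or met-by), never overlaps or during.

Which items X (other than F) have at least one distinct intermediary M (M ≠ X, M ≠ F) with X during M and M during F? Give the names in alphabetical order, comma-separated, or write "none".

Target F = [t=514, t=652].
Intermediaries M with M during F: none.
Union: none.

none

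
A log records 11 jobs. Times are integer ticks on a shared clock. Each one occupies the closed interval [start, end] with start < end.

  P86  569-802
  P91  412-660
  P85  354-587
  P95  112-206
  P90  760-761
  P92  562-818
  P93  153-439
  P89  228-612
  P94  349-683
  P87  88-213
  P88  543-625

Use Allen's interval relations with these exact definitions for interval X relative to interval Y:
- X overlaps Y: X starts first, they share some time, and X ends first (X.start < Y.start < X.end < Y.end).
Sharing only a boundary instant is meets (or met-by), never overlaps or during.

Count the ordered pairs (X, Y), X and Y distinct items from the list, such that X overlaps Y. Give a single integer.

Checking all 110 ordered pairs for relation 'overlaps'; matching pairs in alphabetical order:
(P85, P86): P85 overlaps P86 ✓
(P85, P88): P85 overlaps P88 ✓
(P85, P91): P85 overlaps P91 ✓
(P85, P92): P85 overlaps P92 ✓
(P87, P93): P87 overlaps P93 ✓
(P88, P86): P88 overlaps P86 ✓
(P88, P92): P88 overlaps P92 ✓
(P89, P86): P89 overlaps P86 ✓
(P89, P88): P89 overlaps P88 ✓
(P89, P91): P89 overlaps P91 ✓
(P89, P92): P89 overlaps P92 ✓
(P89, P94): P89 overlaps P94 ✓
(P91, P86): P91 overlaps P86 ✓
(P91, P92): P91 overlaps P92 ✓
(P93, P85): P93 overlaps P85 ✓
(P93, P89): P93 overlaps P89 ✓
(P93, P91): P93 overlaps P91 ✓
(P93, P94): P93 overlaps P94 ✓
(P94, P86): P94 overlaps P86 ✓
(P94, P92): P94 overlaps P92 ✓
(P95, P93): P95 overlaps P93 ✓
Count: 21.

21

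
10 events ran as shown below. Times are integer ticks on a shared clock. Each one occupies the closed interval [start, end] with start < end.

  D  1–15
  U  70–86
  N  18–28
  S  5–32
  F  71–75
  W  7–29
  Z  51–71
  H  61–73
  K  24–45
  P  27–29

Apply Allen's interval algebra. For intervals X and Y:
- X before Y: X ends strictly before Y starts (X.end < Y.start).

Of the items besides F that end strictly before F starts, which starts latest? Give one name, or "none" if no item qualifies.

P

Target F = [71, 75].
D [1, 15] → before → candidate.
H [61, 73] → overlaps → excluded.
K [24, 45] → before → candidate.
N [18, 28] → before → candidate.
P [27, 29] → before → candidate.
S [5, 32] → before → candidate.
U [70, 86] → contains → excluded.
W [7, 29] → before → candidate.
Z [51, 71] → meets → excluded.
Among candidates, latest start is 27 → P.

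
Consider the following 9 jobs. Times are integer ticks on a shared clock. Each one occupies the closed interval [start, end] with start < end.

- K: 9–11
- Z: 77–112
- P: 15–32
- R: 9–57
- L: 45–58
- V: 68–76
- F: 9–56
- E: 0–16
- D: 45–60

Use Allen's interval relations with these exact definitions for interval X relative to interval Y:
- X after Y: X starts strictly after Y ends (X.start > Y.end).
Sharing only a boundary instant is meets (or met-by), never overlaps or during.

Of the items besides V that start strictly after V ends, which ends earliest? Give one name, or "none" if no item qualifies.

Z

Target V = [68, 76].
D [45, 60] → before → excluded.
E [0, 16] → before → excluded.
F [9, 56] → before → excluded.
K [9, 11] → before → excluded.
L [45, 58] → before → excluded.
P [15, 32] → before → excluded.
R [9, 57] → before → excluded.
Z [77, 112] → after → candidate.
Among candidates, earliest end is 112 → Z.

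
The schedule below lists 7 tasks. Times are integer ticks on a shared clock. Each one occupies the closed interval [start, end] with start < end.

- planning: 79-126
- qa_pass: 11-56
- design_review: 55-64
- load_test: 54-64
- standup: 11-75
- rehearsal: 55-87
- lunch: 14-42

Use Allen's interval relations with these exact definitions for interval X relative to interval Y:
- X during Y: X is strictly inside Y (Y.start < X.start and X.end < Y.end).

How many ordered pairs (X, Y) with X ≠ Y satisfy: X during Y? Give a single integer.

4

Checking all 42 ordered pairs for relation 'during'; matching pairs in alphabetical order:
(design_review, standup): design_review during standup ✓
(load_test, standup): load_test during standup ✓
(lunch, qa_pass): lunch during qa_pass ✓
(lunch, standup): lunch during standup ✓
Count: 4.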